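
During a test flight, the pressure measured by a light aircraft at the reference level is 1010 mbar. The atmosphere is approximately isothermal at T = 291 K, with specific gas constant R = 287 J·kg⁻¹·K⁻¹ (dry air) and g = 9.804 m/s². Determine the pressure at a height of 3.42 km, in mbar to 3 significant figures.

P ≈ 676 mbar

Scale height: H = RT/g = 287 × 291 / 9.804 = 8518.7 m.
Barometric formula: P = P₀ exp(−z/H).
z/H = 3420.0/8518.7 = 0.40147; exp(−0.40147) = 0.66934.
P = 1010 × 0.66934 = 676.03 mbar.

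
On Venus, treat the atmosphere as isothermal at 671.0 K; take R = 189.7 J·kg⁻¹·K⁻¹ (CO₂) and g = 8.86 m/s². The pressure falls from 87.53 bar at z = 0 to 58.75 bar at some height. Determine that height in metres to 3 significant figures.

Scale height: H = RT/g = 189.7 × 671.0 / 8.86 = 14367 m.
Invert the barometric formula: z = H ln(P₀/P).
P₀/P = 87.53/58.75 = 1.4899; ln(1.4899) = 0.39871.
z = 14367 × 0.39871 = 5728.3 m.

z ≈ 5730 m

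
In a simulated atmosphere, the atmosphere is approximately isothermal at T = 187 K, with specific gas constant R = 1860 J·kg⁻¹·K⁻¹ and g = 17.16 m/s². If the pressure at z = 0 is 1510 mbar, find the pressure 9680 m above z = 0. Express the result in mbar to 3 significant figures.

Scale height: H = RT/g = 1860 × 187 / 17.16 = 20269 m.
Barometric formula: P = P₀ exp(−z/H).
z/H = 9680.0/20269 = 0.47758; exp(−0.47758) = 0.62028.
P = 1510 × 0.62028 = 936.62 mbar.

P ≈ 937 mbar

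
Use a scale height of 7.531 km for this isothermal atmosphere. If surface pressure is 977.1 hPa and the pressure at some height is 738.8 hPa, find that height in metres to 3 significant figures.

Invert the barometric formula: z = H ln(P₀/P).
P₀/P = 977.1/738.8 = 1.3226; ln(1.3226) = 0.27960.
z = 7531.0 × 0.27960 = 2105.7 m.

z ≈ 2110 m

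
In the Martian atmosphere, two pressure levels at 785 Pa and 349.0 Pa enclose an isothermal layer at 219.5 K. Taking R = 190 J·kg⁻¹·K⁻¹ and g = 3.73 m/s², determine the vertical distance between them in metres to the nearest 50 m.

Hypsometric equation: Δz = (R T̄/g) ln(P₁/P₂).
R T̄/g = 190 × 219.5 / 3.73 = 11181 m.
ln(785/349.0) = ln(2.2493) = 0.81062.
Δz = 11181 × 0.81062 = 9063.5 m.

Δz ≈ 9050 m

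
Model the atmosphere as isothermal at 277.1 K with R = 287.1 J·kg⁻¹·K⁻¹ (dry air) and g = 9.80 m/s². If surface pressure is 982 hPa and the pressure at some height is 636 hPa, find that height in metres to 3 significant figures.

z ≈ 3530 m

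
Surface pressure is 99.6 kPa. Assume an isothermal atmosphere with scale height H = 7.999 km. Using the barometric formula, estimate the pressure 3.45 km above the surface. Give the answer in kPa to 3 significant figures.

Barometric formula: P = P₀ exp(−z/H).
z/H = 3450.0/7999.0 = 0.43130; exp(−0.43130) = 0.64966.
P = 99.6 × 0.64966 = 64.706 kPa.

P ≈ 64.7 kPa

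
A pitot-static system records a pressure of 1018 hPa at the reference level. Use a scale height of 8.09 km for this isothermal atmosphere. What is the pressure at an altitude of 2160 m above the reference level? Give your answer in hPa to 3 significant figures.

P ≈ 779 hPa

Barometric formula: P = P₀ exp(−z/H).
z/H = 2160.0/8090.0 = 0.26700; exp(−0.26700) = 0.76567.
P = 1018 × 0.76567 = 779.45 hPa.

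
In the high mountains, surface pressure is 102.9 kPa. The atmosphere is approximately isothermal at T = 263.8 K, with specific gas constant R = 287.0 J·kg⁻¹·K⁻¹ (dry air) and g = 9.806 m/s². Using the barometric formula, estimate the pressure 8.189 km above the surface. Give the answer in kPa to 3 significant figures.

P ≈ 35.6 kPa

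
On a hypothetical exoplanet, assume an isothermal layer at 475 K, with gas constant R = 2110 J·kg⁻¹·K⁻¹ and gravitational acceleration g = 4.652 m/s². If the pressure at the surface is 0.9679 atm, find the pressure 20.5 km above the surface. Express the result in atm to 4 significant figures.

Scale height: H = RT/g = 2110 × 475 / 4.652 = 215440 m.
Barometric formula: P = P₀ exp(−z/H).
z/H = 20500/215440 = 0.095154; exp(−0.095154) = 0.90923.
P = 0.9679 × 0.90923 = 0.88004 atm.

P ≈ 0.8800 atm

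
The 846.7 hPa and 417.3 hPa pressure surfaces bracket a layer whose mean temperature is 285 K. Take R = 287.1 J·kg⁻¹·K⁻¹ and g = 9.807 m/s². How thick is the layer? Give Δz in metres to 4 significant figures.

Δz ≈ 5903 m

Hypsometric equation: Δz = (R T̄/g) ln(P₁/P₂).
R T̄/g = 287.1 × 285 / 9.807 = 8343.4 m.
ln(846.7/417.3) = ln(2.0290) = 0.70754.
Δz = 8343.4 × 0.70754 = 5903.3 m.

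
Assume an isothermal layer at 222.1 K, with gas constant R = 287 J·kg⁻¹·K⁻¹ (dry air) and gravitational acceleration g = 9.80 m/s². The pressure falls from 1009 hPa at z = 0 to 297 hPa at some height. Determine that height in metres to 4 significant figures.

Scale height: H = RT/g = 287 × 222.1 / 9.80 = 6504.4 m.
Invert the barometric formula: z = H ln(P₀/P).
P₀/P = 1009/297 = 3.3973; ln(3.3973) = 1.2230.
z = 6504.4 × 1.2230 = 7954.9 m.

z ≈ 7955 m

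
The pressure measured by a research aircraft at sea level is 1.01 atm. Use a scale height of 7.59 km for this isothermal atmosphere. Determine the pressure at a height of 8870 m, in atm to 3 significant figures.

Barometric formula: P = P₀ exp(−z/H).
z/H = 8870.0/7590.0 = 1.1686; exp(−1.1686) = 0.31080.
P = 1.01 × 0.31080 = 0.31391 atm.

P ≈ 0.314 atm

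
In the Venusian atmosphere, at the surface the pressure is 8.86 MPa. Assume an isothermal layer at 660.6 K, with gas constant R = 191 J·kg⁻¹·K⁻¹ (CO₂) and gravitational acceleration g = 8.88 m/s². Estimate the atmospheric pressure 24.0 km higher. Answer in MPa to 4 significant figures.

Scale height: H = RT/g = 191 × 660.6 / 8.88 = 14209 m.
Barometric formula: P = P₀ exp(−z/H).
z/H = 24000/14209 = 1.6891; exp(−1.6891) = 0.18469.
P = 8.86 × 0.18469 = 1.6364 MPa.

P ≈ 1.636 MPa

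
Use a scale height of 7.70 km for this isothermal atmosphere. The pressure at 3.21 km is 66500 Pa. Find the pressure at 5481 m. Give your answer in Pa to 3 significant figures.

Between two levels, P₂ = P₁ exp(−Δz/H) with Δz = z₂ − z₁.
Δz = 5481.0 − 3210.0 = 2271.0 m; Δz/H = 2271.0/7700.0 = 0.29494.
P₂ = 66500 × exp(−0.29494) = 66500 × 0.74458 = 49515 Pa.

P ≈ 49500 Pa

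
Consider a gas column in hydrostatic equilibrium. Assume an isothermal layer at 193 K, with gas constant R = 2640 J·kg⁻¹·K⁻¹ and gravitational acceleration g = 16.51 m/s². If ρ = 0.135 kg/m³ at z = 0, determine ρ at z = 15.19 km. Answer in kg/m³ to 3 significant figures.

ρ ≈ 0.0825 kg/m³

Scale height: H = RT/g = 2640 × 193 / 16.51 = 30861 m.
In an isothermal atmosphere, density decays like pressure: ρ = ρ₀ exp(−z/H).
z/H = 15190/30861 = 0.49221; exp(−0.49221) = 0.61127.
ρ = 0.135 × 0.61127 = 0.082521 kg/m³.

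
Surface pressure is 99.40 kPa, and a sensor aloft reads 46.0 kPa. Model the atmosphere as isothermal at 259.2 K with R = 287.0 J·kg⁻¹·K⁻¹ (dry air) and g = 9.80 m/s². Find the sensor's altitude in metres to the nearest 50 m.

z ≈ 5850 m

Scale height: H = RT/g = 287.0 × 259.2 / 9.80 = 7590.9 m.
Invert the barometric formula: z = H ln(P₀/P).
P₀/P = 99.40/46.0 = 2.1609; ln(2.1609) = 0.77052.
z = 7590.9 × 0.77052 = 5848.9 m.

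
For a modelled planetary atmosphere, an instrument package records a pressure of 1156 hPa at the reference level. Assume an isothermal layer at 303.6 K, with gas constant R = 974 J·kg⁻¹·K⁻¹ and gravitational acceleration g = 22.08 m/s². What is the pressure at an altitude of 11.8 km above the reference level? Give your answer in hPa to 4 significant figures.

Scale height: H = RT/g = 974 × 303.6 / 22.08 = 13393 m.
Barometric formula: P = P₀ exp(−z/H).
z/H = 11800/13393 = 0.88106; exp(−0.88106) = 0.41434.
P = 1156 × 0.41434 = 478.98 hPa.

P ≈ 479.0 hPa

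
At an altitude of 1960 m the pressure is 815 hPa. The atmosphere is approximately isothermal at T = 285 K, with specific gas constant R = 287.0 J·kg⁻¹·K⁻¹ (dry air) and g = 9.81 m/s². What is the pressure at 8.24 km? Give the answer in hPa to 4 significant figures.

P ≈ 383.8 hPa

Scale height: H = RT/g = 287.0 × 285 / 9.81 = 8337.9 m.
Between two levels, P₂ = P₁ exp(−Δz/H) with Δz = z₂ − z₁.
Δz = 8240.0 − 1960.0 = 6280.0 m; Δz/H = 6280.0/8337.9 = 0.75319.
P₂ = 815 × exp(−0.75319) = 815 × 0.47086 = 383.75 hPa.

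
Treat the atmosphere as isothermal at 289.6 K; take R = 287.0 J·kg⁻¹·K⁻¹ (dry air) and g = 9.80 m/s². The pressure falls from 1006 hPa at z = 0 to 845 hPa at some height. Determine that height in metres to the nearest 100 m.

Scale height: H = RT/g = 287.0 × 289.6 / 9.80 = 8481.1 m.
Invert the barometric formula: z = H ln(P₀/P).
P₀/P = 1006/845 = 1.1905; ln(1.1905) = 0.17437.
z = 8481.1 × 0.17437 = 1478.8 m.

z ≈ 1500 m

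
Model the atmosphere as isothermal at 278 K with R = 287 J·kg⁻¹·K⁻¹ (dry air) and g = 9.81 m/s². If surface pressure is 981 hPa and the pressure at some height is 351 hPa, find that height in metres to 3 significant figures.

z ≈ 8360 m

Scale height: H = RT/g = 287 × 278 / 9.81 = 8133.1 m.
Invert the barometric formula: z = H ln(P₀/P).
P₀/P = 981/351 = 2.7949; ln(2.7949) = 1.0278.
z = 8133.1 × 1.0278 = 8359.2 m.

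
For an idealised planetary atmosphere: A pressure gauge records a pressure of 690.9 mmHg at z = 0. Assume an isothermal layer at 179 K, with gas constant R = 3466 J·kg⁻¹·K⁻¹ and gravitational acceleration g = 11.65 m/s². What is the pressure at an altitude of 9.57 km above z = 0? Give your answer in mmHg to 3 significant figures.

P ≈ 577 mmHg

Scale height: H = RT/g = 3466 × 179 / 11.65 = 53254 m.
Barometric formula: P = P₀ exp(−z/H).
z/H = 9570.0/53254 = 0.17970; exp(−0.17970) = 0.83552.
P = 690.9 × 0.83552 = 577.26 mmHg.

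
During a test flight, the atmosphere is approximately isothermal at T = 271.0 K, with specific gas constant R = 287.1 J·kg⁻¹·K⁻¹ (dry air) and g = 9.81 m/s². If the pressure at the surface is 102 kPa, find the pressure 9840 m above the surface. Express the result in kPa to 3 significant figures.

P ≈ 29.5 kPa

Scale height: H = RT/g = 287.1 × 271.0 / 9.81 = 7931.1 m.
Barometric formula: P = P₀ exp(−z/H).
z/H = 9840.0/7931.1 = 1.2407; exp(−1.2407) = 0.28918.
P = 102 × 0.28918 = 29.496 kPa.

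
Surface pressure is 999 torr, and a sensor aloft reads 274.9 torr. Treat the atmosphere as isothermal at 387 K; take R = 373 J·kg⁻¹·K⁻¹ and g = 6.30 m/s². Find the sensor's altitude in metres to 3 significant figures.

z ≈ 29600 m

Scale height: H = RT/g = 373 × 387 / 6.30 = 22913 m.
Invert the barometric formula: z = H ln(P₀/P).
P₀/P = 999/274.9 = 3.6340; ln(3.6340) = 1.2903.
z = 22913 × 1.2903 = 29565 m.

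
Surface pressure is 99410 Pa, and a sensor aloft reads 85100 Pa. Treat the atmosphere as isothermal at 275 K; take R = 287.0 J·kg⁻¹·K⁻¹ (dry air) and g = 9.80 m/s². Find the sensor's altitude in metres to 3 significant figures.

Scale height: H = RT/g = 287.0 × 275 / 9.80 = 8053.6 m.
Invert the barometric formula: z = H ln(P₀/P).
P₀/P = 99410/85100 = 1.1682; ln(1.1682) = 0.15546.
z = 8053.6 × 0.15546 = 1252.0 m.

z ≈ 1250 m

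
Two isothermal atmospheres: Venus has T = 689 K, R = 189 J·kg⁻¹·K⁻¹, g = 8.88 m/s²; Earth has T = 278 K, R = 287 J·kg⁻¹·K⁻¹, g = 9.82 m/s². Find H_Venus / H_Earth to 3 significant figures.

H = RT/g for each body.
H_Venus = 189 × 689 / 8.88 = 14665 m.
H_Earth = 287 × 278 / 9.82 = 8124.8 m.
H_Venus/H_Earth = 14665/8124.8 = 1.8050.

H_Venus/H_Earth ≈ 1.80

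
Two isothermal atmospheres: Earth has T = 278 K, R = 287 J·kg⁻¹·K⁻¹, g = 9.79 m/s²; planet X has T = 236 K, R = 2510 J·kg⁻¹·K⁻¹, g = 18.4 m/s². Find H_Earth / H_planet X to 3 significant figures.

H_Earth/H_planet X ≈ 0.253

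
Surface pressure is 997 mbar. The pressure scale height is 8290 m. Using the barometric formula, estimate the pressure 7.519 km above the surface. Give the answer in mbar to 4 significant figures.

Barometric formula: P = P₀ exp(−z/H).
z/H = 7519.0/8290.0 = 0.90700; exp(−0.90700) = 0.40373.
P = 997 × 0.40373 = 402.52 mbar.

P ≈ 402.5 mbar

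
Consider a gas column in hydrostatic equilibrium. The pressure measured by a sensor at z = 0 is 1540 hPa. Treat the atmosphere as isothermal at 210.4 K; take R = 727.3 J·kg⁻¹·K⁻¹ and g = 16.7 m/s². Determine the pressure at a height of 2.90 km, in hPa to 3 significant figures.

P ≈ 1120 hPa

Scale height: H = RT/g = 727.3 × 210.4 / 16.7 = 9163.1 m.
Barometric formula: P = P₀ exp(−z/H).
z/H = 2900.0/9163.1 = 0.31649; exp(−0.31649) = 0.72870.
P = 1540 × 0.72870 = 1122.2 hPa.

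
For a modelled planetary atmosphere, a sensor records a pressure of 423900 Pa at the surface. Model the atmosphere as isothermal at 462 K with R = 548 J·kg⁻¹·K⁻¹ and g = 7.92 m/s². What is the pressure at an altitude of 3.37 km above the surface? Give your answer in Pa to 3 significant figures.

Scale height: H = RT/g = 548 × 462 / 7.92 = 31967 m.
Barometric formula: P = P₀ exp(−z/H).
z/H = 3370.0/31967 = 0.10542; exp(−0.10542) = 0.89995.
P = 423900 × 0.89995 = 381490 Pa.

P ≈ 381000 Pa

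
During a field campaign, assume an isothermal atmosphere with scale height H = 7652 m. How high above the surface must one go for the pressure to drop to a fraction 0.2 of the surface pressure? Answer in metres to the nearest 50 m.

Set P/P₀ = exp(−z/H) = 0.2, so z = −H ln(0.2).
−ln(0.2) = 1.6094; z = 7652.0 × 1.6094 = 12315 m.

z ≈ 12300 m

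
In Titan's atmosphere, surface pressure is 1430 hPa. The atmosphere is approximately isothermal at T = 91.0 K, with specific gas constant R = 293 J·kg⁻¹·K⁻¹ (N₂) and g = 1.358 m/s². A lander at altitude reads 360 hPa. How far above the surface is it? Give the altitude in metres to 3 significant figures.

Scale height: H = RT/g = 293 × 91.0 / 1.358 = 19634 m.
Invert the barometric formula: z = H ln(P₀/P).
P₀/P = 1430/360 = 3.9722; ln(3.9722) = 1.3793.
z = 19634 × 1.3793 = 27081 m.

z ≈ 27100 m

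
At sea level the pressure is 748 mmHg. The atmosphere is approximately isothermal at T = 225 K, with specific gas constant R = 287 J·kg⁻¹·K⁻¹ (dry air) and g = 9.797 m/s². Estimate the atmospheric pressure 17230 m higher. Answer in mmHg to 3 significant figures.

P ≈ 54.8 mmHg

Scale height: H = RT/g = 287 × 225 / 9.797 = 6591.3 m.
Barometric formula: P = P₀ exp(−z/H).
z/H = 17230/6591.3 = 2.6141; exp(−2.6141) = 0.073234.
P = 748 × 0.073234 = 54.779 mmHg.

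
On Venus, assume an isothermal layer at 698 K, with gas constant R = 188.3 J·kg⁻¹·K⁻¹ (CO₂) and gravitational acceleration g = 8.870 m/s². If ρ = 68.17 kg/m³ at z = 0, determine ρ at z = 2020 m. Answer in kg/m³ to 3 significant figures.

Scale height: H = RT/g = 188.3 × 698 / 8.870 = 14818 m.
In an isothermal atmosphere, density decays like pressure: ρ = ρ₀ exp(−z/H).
z/H = 2020.0/14818 = 0.13632; exp(−0.13632) = 0.87256.
ρ = 68.17 × 0.87256 = 59.482 kg/m³.

ρ ≈ 59.5 kg/m³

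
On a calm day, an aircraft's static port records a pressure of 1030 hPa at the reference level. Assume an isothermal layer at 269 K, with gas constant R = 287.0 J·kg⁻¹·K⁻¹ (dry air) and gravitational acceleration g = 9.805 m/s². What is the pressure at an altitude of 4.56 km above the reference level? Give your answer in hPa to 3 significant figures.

Scale height: H = RT/g = 287.0 × 269 / 9.805 = 7873.8 m.
Barometric formula: P = P₀ exp(−z/H).
z/H = 4560.0/7873.8 = 0.57914; exp(−0.57914) = 0.56038.
P = 1030 × 0.56038 = 577.19 hPa.

P ≈ 577 hPa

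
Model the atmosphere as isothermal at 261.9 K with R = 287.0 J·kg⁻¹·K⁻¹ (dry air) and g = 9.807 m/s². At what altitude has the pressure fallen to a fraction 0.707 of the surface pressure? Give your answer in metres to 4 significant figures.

z ≈ 2657 m

Scale height: H = RT/g = 287.0 × 261.9 / 9.807 = 7664.5 m.
Set P/P₀ = exp(−z/H) = 0.707, so z = −H ln(0.707).
−ln(0.707) = 0.34672; z = 7664.5 × 0.34672 = 2657.4 m.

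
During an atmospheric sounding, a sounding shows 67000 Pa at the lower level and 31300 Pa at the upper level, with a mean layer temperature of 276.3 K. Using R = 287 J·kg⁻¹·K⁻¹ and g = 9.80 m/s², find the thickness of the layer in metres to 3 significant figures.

Δz ≈ 6160 m

Hypsometric equation: Δz = (R T̄/g) ln(P₁/P₂).
R T̄/g = 287 × 276.3 / 9.80 = 8091.6 m.
ln(67000/31300) = ln(2.1406) = 0.76109.
Δz = 8091.6 × 0.76109 = 6158.4 m.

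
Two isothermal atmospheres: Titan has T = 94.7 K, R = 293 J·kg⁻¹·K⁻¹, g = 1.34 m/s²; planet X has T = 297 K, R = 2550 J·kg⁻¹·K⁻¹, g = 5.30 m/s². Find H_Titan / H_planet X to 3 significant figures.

H = RT/g for each body.
H_Titan = 293 × 94.7 / 1.34 = 20707 m.
H_planet X = 2550 × 297 / 5.30 = 142900 m.
H_Titan/H_planet X = 20707/142900 = 0.14491.

H_Titan/H_planet X ≈ 0.145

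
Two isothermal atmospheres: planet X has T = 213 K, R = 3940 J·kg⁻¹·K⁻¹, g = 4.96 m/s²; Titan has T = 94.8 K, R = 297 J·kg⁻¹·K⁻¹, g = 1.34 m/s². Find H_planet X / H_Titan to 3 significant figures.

H = RT/g for each body.
H_planet X = 3940 × 213 / 4.96 = 169200 m.
H_Titan = 297 × 94.8 / 1.34 = 21012 m.
H_planet X/H_Titan = 169200/21012 = 8.0525.

H_planet X/H_Titan ≈ 8.05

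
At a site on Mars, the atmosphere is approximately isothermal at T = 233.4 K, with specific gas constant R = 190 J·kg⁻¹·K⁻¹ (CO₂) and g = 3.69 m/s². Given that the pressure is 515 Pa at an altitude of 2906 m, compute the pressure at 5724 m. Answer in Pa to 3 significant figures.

P ≈ 407 Pa

Scale height: H = RT/g = 190 × 233.4 / 3.69 = 12018 m.
Between two levels, P₂ = P₁ exp(−Δz/H) with Δz = z₂ − z₁.
Δz = 5724.0 − 2906.0 = 2818.0 m; Δz/H = 2818.0/12018 = 0.23448.
P₂ = 515 × exp(−0.23448) = 515 × 0.79098 = 407.35 Pa.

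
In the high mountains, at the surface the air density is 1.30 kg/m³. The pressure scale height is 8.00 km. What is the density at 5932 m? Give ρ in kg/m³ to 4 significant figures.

In an isothermal atmosphere, density decays like pressure: ρ = ρ₀ exp(−z/H).
z/H = 5932.0/8000.0 = 0.74150; exp(−0.74150) = 0.47640.
ρ = 1.30 × 0.47640 = 0.61932 kg/m³.

ρ ≈ 0.6193 kg/m³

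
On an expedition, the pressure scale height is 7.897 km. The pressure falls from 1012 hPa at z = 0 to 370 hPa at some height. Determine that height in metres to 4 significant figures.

Invert the barometric formula: z = H ln(P₀/P).
P₀/P = 1012/370 = 2.7351; ln(2.7351) = 1.0062.
z = 7897.0 × 1.0062 = 7946.0 m.

z ≈ 7946 m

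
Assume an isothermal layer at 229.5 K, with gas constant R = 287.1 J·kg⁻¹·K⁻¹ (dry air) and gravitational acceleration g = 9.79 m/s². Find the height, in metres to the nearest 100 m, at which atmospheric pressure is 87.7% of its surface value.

Scale height: H = RT/g = 287.1 × 229.5 / 9.79 = 6730.3 m.
Set P/P₀ = exp(−z/H) = 0.877, so z = −H ln(0.877).
−ln(0.877) = 0.13125; z = 6730.3 × 0.13125 = 883.35 m.

z ≈ 900 m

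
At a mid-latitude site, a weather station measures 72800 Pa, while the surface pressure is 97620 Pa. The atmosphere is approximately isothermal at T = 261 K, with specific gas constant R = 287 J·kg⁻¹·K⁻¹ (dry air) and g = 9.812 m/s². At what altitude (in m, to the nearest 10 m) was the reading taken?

Scale height: H = RT/g = 287 × 261 / 9.812 = 7634.2 m.
Invert the barometric formula: z = H ln(P₀/P).
P₀/P = 97620/72800 = 1.3409; ln(1.3409) = 0.29334.
z = 7634.2 × 0.29334 = 2239.4 m.

z ≈ 2240 m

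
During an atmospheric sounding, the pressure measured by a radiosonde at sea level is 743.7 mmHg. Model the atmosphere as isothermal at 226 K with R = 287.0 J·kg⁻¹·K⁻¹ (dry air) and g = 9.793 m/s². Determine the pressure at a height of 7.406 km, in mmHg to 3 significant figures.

P ≈ 243 mmHg

Scale height: H = RT/g = 287.0 × 226 / 9.793 = 6623.3 m.
Barometric formula: P = P₀ exp(−z/H).
z/H = 7406.0/6623.3 = 1.1182; exp(−1.1182) = 0.32687.
P = 743.7 × 0.32687 = 243.09 mmHg.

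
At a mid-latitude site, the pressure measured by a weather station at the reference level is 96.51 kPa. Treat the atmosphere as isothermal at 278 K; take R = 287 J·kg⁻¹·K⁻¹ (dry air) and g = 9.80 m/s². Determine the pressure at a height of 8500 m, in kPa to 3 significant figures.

Scale height: H = RT/g = 287 × 278 / 9.80 = 8141.4 m.
Barometric formula: P = P₀ exp(−z/H).
z/H = 8500.0/8141.4 = 1.0440; exp(−1.0440) = 0.35204.
P = 96.51 × 0.35204 = 33.975 kPa.

P ≈ 34.0 kPa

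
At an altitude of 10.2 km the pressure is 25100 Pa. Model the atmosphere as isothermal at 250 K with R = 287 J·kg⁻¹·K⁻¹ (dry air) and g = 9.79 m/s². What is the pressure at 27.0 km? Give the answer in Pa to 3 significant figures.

Scale height: H = RT/g = 287 × 250 / 9.79 = 7328.9 m.
Between two levels, P₂ = P₁ exp(−Δz/H) with Δz = z₂ − z₁.
Δz = 27000 − 10200 = 16800 m; Δz/H = 16800/7328.9 = 2.2923.
P₂ = 25100 × exp(−2.2923) = 25100 × 0.10103 = 2535.9 Pa.

P ≈ 2540 Pa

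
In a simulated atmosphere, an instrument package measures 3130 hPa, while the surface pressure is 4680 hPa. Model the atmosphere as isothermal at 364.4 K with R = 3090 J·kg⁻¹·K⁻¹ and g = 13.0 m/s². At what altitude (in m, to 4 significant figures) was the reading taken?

z ≈ 34840 m

Scale height: H = RT/g = 3090 × 364.4 / 13.0 = 86615 m.
Invert the barometric formula: z = H ln(P₀/P).
P₀/P = 4680/3130 = 1.4952; ln(1.4952) = 0.40226.
z = 86615 × 0.40226 = 34842 m.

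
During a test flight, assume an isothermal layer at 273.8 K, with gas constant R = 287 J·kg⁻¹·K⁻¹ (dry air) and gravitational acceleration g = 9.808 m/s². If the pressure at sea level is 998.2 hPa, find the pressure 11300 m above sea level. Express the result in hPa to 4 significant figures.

Scale height: H = RT/g = 287 × 273.8 / 9.808 = 8011.9 m.
Barometric formula: P = P₀ exp(−z/H).
z/H = 11300/8011.9 = 1.4104; exp(−1.4104) = 0.24405.
P = 998.2 × 0.24405 = 243.61 hPa.

P ≈ 243.6 hPa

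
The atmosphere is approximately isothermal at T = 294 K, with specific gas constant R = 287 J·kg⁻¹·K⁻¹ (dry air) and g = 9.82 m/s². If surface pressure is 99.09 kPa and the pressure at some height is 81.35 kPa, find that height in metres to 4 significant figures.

Scale height: H = RT/g = 287 × 294 / 9.82 = 8592.5 m.
Invert the barometric formula: z = H ln(P₀/P).
P₀/P = 99.09/81.35 = 1.2181; ln(1.2181) = 0.19729.
z = 8592.5 × 0.19729 = 1695.2 m.

z ≈ 1695 m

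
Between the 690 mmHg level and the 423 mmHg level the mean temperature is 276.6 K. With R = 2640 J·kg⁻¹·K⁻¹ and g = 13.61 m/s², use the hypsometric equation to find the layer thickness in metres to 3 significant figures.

Δz ≈ 26300 m

Hypsometric equation: Δz = (R T̄/g) ln(P₁/P₂).
R T̄/g = 2640 × 276.6 / 13.61 = 53653 m.
ln(690/423) = ln(1.6312) = 0.48932.
Δz = 53653 × 0.48932 = 26253 m.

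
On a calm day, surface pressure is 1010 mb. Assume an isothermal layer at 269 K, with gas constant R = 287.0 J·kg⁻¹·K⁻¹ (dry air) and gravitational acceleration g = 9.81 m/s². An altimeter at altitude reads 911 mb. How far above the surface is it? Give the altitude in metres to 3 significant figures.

Scale height: H = RT/g = 287.0 × 269 / 9.81 = 7869.8 m.
Invert the barometric formula: z = H ln(P₀/P).
P₀/P = 1010/911 = 1.1087; ln(1.1087) = 0.10319.
z = 7869.8 × 0.10319 = 812.08 m.

z ≈ 812 m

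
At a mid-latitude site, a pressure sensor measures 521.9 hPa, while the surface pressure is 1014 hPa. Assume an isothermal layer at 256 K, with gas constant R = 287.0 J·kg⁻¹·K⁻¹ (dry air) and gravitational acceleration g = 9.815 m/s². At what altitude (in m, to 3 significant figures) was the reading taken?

Scale height: H = RT/g = 287.0 × 256 / 9.815 = 7485.7 m.
Invert the barometric formula: z = H ln(P₀/P).
P₀/P = 1014/521.9 = 1.9429; ln(1.9429) = 0.66418.
z = 7485.7 × 0.66418 = 4971.9 m.

z ≈ 4970 m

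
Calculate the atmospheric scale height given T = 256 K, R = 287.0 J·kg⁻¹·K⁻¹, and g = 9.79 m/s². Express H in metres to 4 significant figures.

H ≈ 7505 m

The scale height of an isothermal atmosphere is H = RT/g.
H = 287.0 × 256 / 9.79 = 73472/9.79 = 7504.8 m.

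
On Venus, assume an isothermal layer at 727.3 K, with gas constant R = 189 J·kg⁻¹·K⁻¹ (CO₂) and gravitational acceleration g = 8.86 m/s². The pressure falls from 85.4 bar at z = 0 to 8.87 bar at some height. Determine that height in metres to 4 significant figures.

z ≈ 35140 m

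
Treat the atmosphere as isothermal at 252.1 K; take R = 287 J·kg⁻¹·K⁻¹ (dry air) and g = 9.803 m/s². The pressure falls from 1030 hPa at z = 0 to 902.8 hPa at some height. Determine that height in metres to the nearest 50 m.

Scale height: H = RT/g = 287 × 252.1 / 9.803 = 7380.7 m.
Invert the barometric formula: z = H ln(P₀/P).
P₀/P = 1030/902.8 = 1.1409; ln(1.1409) = 0.13182.
z = 7380.7 × 0.13182 = 972.92 m.

z ≈ 950 m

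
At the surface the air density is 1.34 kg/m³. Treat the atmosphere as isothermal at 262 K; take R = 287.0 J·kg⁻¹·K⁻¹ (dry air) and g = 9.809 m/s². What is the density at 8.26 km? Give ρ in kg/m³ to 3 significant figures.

ρ ≈ 0.456 kg/m³

Scale height: H = RT/g = 287.0 × 262 / 9.809 = 7665.8 m.
In an isothermal atmosphere, density decays like pressure: ρ = ρ₀ exp(−z/H).
z/H = 8260.0/7665.8 = 1.0775; exp(−1.0775) = 0.34045.
ρ = 1.34 × 0.34045 = 0.45620 kg/m³.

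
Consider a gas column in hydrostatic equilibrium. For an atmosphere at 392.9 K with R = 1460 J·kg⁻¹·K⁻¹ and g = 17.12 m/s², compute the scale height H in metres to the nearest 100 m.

H ≈ 33500 m

The scale height of an isothermal atmosphere is H = RT/g.
H = 1460 × 392.9 / 17.12 = 573630/17.12 = 33506 m.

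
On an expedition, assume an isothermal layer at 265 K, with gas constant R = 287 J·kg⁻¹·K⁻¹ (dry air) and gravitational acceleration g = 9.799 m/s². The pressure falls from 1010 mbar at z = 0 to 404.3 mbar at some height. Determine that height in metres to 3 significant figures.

z ≈ 7110 m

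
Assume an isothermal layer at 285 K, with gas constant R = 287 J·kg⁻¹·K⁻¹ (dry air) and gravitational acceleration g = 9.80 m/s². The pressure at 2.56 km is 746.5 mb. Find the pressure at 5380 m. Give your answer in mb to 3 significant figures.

Scale height: H = RT/g = 287 × 285 / 9.80 = 8346.4 m.
Between two levels, P₂ = P₁ exp(−Δz/H) with Δz = z₂ − z₁.
Δz = 5380.0 − 2560.0 = 2820.0 m; Δz/H = 2820.0/8346.4 = 0.33787.
P₂ = 746.5 × exp(−0.33787) = 746.5 × 0.71329 = 532.47 mb.

P ≈ 532 mb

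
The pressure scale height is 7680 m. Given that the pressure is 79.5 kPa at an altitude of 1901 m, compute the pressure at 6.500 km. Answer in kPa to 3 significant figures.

P ≈ 43.7 kPa

Between two levels, P₂ = P₁ exp(−Δz/H) with Δz = z₂ − z₁.
Δz = 6500.0 − 1901.0 = 4599.0 m; Δz/H = 4599.0/7680.0 = 0.59883.
P₂ = 79.5 × exp(−0.59883) = 79.5 × 0.54945 = 43.681 kPa.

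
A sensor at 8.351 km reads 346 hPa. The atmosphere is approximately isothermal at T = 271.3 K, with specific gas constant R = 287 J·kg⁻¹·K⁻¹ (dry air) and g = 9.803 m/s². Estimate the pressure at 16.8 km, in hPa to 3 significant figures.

P ≈ 119 hPa

Scale height: H = RT/g = 287 × 271.3 / 9.803 = 7942.8 m.
Between two levels, P₂ = P₁ exp(−Δz/H) with Δz = z₂ − z₁.
Δz = 16800 − 8351.0 = 8449.0 m; Δz/H = 8449.0/7942.8 = 1.0637.
P₂ = 346 × exp(−1.0637) = 346 × 0.34518 = 119.43 hPa.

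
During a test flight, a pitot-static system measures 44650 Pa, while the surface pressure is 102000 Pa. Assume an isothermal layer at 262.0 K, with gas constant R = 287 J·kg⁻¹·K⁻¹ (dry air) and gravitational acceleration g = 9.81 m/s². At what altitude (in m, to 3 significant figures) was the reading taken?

z ≈ 6330 m

Scale height: H = RT/g = 287 × 262.0 / 9.81 = 7665.0 m.
Invert the barometric formula: z = H ln(P₀/P).
P₀/P = 102000/44650 = 2.2844; ln(2.2844) = 0.82610.
z = 7665.0 × 0.82610 = 6332.1 m.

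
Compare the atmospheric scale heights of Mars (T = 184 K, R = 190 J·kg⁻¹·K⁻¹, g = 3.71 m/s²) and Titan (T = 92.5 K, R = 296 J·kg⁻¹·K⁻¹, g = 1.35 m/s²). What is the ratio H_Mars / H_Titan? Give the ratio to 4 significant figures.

H = RT/g for each body.
H_Mars = 190 × 184 / 3.71 = 9423.2 m.
H_Titan = 296 × 92.5 / 1.35 = 20281 m.
H_Mars/H_Titan = 9423.2/20281 = 0.46463.

H_Mars/H_Titan ≈ 0.4646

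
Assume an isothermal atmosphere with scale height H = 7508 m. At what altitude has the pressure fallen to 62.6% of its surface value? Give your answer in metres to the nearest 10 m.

Set P/P₀ = exp(−z/H) = 0.626, so z = −H ln(0.626).
−ln(0.626) = 0.46840; z = 7508.0 × 0.46840 = 3516.7 m.

z ≈ 3520 m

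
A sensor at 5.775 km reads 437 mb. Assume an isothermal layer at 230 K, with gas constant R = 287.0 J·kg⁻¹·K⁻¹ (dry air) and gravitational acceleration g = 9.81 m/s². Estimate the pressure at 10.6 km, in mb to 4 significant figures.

P ≈ 213.3 mb

Scale height: H = RT/g = 287.0 × 230 / 9.81 = 6728.8 m.
Between two levels, P₂ = P₁ exp(−Δz/H) with Δz = z₂ − z₁.
Δz = 10600 − 5775.0 = 4825.0 m; Δz/H = 4825.0/6728.8 = 0.71707.
P₂ = 437 × exp(−0.71707) = 437 × 0.48818 = 213.33 mb.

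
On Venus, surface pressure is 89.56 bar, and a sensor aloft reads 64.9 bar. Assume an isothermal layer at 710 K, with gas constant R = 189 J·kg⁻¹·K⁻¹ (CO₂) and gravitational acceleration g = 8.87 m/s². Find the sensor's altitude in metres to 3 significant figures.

z ≈ 4870 m

Scale height: H = RT/g = 189 × 710 / 8.87 = 15129 m.
Invert the barometric formula: z = H ln(P₀/P).
P₀/P = 89.56/64.9 = 1.3800; ln(1.3800) = 0.32208.
z = 15129 × 0.32208 = 4872.7 m.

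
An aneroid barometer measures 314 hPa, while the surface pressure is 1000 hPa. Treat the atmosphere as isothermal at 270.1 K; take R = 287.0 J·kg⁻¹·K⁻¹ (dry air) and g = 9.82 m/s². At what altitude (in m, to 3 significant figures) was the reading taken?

z ≈ 9140 m

Scale height: H = RT/g = 287.0 × 270.1 / 9.82 = 7894.0 m.
Invert the barometric formula: z = H ln(P₀/P).
P₀/P = 1000/314 = 3.1847; ln(3.1847) = 1.1584.
z = 7894.0 × 1.1584 = 9144.4 m.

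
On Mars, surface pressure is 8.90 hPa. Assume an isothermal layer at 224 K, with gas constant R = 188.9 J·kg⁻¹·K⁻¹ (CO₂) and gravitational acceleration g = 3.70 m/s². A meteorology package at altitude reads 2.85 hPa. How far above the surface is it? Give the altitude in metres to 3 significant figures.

z ≈ 13000 m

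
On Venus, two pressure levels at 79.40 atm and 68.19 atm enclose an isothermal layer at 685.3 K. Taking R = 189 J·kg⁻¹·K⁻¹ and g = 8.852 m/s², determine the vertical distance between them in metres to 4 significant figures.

Hypsometric equation: Δz = (R T̄/g) ln(P₁/P₂).
R T̄/g = 189 × 685.3 / 8.852 = 14632 m.
ln(79.40/68.19) = ln(1.1644) = 0.15221.
Δz = 14632 × 0.15221 = 2227.1 m.

Δz ≈ 2227 m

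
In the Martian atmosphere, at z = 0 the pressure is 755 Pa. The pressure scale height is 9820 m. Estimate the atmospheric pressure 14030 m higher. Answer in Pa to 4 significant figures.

P ≈ 180.9 Pa

Barometric formula: P = P₀ exp(−z/H).
z/H = 14030/9820.0 = 1.4287; exp(−1.4287) = 0.23962.
P = 755 × 0.23962 = 180.91 Pa.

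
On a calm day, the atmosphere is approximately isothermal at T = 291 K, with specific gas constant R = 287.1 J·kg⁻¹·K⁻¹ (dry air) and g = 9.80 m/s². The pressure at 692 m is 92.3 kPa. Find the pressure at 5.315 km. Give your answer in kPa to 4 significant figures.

Scale height: H = RT/g = 287.1 × 291 / 9.80 = 8525.1 m.
Between two levels, P₂ = P₁ exp(−Δz/H) with Δz = z₂ − z₁.
Δz = 5315.0 − 692.00 = 4623.0 m; Δz/H = 4623.0/8525.1 = 0.54228.
P₂ = 92.3 × exp(−0.54228) = 92.3 × 0.58142 = 53.665 kPa.

P ≈ 53.67 kPa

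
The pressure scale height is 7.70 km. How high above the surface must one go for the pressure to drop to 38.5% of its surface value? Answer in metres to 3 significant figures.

z ≈ 7350 m

Set P/P₀ = exp(−z/H) = 0.385, so z = −H ln(0.385).
−ln(0.385) = 0.95451; z = 7700.0 × 0.95451 = 7349.7 m.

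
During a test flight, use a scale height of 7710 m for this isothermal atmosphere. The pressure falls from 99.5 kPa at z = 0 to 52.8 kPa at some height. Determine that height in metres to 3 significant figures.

z ≈ 4890 m

Invert the barometric formula: z = H ln(P₀/P).
P₀/P = 99.5/52.8 = 1.8845; ln(1.8845) = 0.63366.
z = 7710.0 × 0.63366 = 4885.5 m.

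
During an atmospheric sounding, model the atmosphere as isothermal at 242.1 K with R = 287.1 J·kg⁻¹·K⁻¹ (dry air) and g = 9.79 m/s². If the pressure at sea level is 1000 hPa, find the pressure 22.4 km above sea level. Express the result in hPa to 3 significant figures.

Scale height: H = RT/g = 287.1 × 242.1 / 9.79 = 7099.8 m.
Barometric formula: P = P₀ exp(−z/H).
z/H = 22400/7099.8 = 3.1550; exp(−3.1550) = 0.042638.
P = 1000 × 0.042638 = 42.638 hPa.

P ≈ 42.6 hPa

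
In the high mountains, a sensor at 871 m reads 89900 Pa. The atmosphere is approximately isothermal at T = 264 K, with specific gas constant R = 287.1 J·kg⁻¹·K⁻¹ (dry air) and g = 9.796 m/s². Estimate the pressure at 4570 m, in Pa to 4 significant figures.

P ≈ 55740 Pa

Scale height: H = RT/g = 287.1 × 264 / 9.796 = 7737.3 m.
Between two levels, P₂ = P₁ exp(−Δz/H) with Δz = z₂ − z₁.
Δz = 4570.0 − 871.00 = 3699.0 m; Δz/H = 3699.0/7737.3 = 0.47807.
P₂ = 89900 × exp(−0.47807) = 89900 × 0.61998 = 55736 Pa.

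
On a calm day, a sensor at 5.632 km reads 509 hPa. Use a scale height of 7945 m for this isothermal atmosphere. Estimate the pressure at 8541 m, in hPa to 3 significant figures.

Between two levels, P₂ = P₁ exp(−Δz/H) with Δz = z₂ − z₁.
Δz = 8541.0 − 5632.0 = 2909.0 m; Δz/H = 2909.0/7945.0 = 0.36614.
P₂ = 509 × exp(−0.36614) = 509 × 0.69341 = 352.95 hPa.

P ≈ 353 hPa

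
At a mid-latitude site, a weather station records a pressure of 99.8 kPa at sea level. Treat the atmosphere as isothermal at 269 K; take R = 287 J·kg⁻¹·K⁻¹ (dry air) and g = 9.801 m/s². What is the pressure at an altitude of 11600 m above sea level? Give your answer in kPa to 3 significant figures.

Scale height: H = RT/g = 287 × 269 / 9.801 = 7877.1 m.
Barometric formula: P = P₀ exp(−z/H).
z/H = 11600/7877.1 = 1.4726; exp(−1.4726) = 0.22933.
P = 99.8 × 0.22933 = 22.887 kPa.

P ≈ 22.9 kPa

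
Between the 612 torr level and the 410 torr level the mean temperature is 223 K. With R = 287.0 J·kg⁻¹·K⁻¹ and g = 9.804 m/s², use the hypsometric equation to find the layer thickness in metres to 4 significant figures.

Δz ≈ 2615 m

Hypsometric equation: Δz = (R T̄/g) ln(P₁/P₂).
R T̄/g = 287.0 × 223 / 9.804 = 6528.0 m.
ln(612/410) = ln(1.4927) = 0.40059.
Δz = 6528.0 × 0.40059 = 2615.1 m.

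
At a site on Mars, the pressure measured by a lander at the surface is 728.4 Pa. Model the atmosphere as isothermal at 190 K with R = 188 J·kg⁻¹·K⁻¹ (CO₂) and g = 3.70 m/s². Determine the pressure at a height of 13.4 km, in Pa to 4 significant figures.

Scale height: H = RT/g = 188 × 190 / 3.70 = 9654.1 m.
Barometric formula: P = P₀ exp(−z/H).
z/H = 13400/9654.1 = 1.3880; exp(−1.3880) = 0.24957.
P = 728.4 × 0.24957 = 181.79 Pa.

P ≈ 181.8 Pa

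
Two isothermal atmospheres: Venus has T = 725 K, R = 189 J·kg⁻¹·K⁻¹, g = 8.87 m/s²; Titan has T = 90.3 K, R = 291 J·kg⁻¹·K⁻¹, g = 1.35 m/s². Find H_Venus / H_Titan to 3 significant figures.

H = RT/g for each body.
H_Venus = 189 × 725 / 8.87 = 15448 m.
H_Titan = 291 × 90.3 / 1.35 = 19465 m.
H_Venus/H_Titan = 15448/19465 = 0.79363.

H_Venus/H_Titan ≈ 0.794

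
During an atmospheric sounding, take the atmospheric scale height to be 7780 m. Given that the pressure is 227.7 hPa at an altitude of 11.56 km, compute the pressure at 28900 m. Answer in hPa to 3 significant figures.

Between two levels, P₂ = P₁ exp(−Δz/H) with Δz = z₂ − z₁.
Δz = 28900 − 11560 = 17340 m; Δz/H = 17340/7780.0 = 2.2288.
P₂ = 227.7 × exp(−2.2288) = 227.7 × 0.10766 = 24.514 hPa.

P ≈ 24.5 hPa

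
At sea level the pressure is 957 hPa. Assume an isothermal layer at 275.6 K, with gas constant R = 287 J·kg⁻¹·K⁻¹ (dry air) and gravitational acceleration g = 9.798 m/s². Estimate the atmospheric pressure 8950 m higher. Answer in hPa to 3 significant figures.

Scale height: H = RT/g = 287 × 275.6 / 9.798 = 8072.8 m.
Barometric formula: P = P₀ exp(−z/H).
z/H = 8950.0/8072.8 = 1.1087; exp(−1.1087) = 0.32999.
P = 957 × 0.32999 = 315.80 hPa.

P ≈ 316 hPa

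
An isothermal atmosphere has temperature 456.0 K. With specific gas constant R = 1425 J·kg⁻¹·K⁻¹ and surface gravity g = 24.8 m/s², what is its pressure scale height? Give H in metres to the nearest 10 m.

H ≈ 26200 m

The scale height of an isothermal atmosphere is H = RT/g.
H = 1425 × 456.0 / 24.8 = 649800/24.8 = 26202 m.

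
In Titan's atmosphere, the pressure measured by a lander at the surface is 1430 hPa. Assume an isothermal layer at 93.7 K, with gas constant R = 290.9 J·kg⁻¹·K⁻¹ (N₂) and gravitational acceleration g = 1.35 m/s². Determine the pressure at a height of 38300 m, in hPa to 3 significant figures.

P ≈ 215 hPa

Scale height: H = RT/g = 290.9 × 93.7 / 1.35 = 20191 m.
Barometric formula: P = P₀ exp(−z/H).
z/H = 38300/20191 = 1.8969; exp(−1.8969) = 0.15003.
P = 1430 × 0.15003 = 214.54 hPa.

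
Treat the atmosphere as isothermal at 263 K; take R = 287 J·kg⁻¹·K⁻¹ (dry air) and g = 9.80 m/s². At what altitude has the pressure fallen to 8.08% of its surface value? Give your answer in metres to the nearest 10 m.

z ≈ 19380 m

Scale height: H = RT/g = 287 × 263 / 9.80 = 7702.1 m.
Set P/P₀ = exp(−z/H) = 0.0808, so z = −H ln(0.0808).
−ln(0.0808) = 2.5158; z = 7702.1 × 2.5158 = 19377 m.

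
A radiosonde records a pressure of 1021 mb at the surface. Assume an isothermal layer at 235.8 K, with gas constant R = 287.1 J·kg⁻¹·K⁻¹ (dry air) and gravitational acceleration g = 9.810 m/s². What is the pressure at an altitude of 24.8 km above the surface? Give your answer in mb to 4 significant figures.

P ≈ 28.07 mb

Scale height: H = RT/g = 287.1 × 235.8 / 9.810 = 6900.9 m.
Barometric formula: P = P₀ exp(−z/H).
z/H = 24800/6900.9 = 3.5937; exp(−3.5937) = 0.027496.
P = 1021 × 0.027496 = 28.073 mb.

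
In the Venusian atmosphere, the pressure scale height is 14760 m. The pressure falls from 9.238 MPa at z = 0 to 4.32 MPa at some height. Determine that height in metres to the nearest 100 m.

Invert the barometric formula: z = H ln(P₀/P).
P₀/P = 9.238/4.32 = 2.1384; ln(2.1384) = 0.76006.
z = 14760 × 0.76006 = 11218 m.

z ≈ 11200 m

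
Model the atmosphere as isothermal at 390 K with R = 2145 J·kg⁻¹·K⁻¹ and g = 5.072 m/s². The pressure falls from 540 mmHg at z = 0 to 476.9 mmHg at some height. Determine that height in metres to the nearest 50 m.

Scale height: H = RT/g = 2145 × 390 / 5.072 = 164930 m.
Invert the barometric formula: z = H ln(P₀/P).
P₀/P = 540/476.9 = 1.1323; ln(1.1323) = 0.12425.
z = 164930 × 0.12425 = 20493 m.

z ≈ 20500 m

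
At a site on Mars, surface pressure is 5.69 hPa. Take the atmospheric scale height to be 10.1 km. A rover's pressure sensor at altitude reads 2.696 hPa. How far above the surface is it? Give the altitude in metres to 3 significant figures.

Invert the barometric formula: z = H ln(P₀/P).
P₀/P = 5.69/2.696 = 2.1105; ln(2.1105) = 0.74692.
z = 10100 × 0.74692 = 7543.9 m.

z ≈ 7540 m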